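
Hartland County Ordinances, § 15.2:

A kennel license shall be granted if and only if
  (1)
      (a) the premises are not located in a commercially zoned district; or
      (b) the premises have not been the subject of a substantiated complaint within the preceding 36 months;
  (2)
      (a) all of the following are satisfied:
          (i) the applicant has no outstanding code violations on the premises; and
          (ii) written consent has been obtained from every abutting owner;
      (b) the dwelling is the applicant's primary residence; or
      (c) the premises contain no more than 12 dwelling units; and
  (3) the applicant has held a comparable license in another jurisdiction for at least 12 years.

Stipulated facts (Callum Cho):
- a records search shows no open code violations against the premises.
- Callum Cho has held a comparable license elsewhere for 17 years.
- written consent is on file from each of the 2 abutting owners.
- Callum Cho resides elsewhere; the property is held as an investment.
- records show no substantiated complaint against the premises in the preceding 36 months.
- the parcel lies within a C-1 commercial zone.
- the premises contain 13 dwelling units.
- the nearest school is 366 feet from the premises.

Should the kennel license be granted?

Yes — granted.

(a) not (commercially zoned) — not satisfied.
(b) no complaint in 36 mo. — holds.
(1): F OR T → true.
(i) no code violations — holds.
(ii) all abutters consent — holds.
(a) = T AND T = true.
(b) primary residence — fails.
(c) ≤ 12 units — not met.
So (2) is satisfied (T OR F OR F).
(3) prior license ≥ 12 yr — met.
So Overall is satisfied (T AND T AND T).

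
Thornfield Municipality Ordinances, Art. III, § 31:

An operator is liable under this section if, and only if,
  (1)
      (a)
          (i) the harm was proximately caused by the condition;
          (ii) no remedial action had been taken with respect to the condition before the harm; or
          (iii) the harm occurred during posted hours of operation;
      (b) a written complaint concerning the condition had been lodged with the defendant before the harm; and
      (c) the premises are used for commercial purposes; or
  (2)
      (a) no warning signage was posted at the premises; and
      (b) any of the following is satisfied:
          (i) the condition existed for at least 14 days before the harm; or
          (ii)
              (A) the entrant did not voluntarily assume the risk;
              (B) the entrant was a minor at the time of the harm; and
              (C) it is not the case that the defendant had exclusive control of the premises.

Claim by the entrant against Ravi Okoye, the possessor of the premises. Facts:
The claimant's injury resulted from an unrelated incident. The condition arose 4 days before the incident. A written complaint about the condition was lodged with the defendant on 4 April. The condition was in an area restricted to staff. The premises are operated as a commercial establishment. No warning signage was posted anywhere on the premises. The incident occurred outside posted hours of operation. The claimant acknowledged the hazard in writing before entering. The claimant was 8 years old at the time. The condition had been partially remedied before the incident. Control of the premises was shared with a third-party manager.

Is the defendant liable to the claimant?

No — not liable.

(i) proximate cause — fails.
(ii) no remedial action — not satisfied.
(iii) during posted hours — not met.
So (a) is not satisfied (F OR F OR F).
(b) complaint lodged — holds.
(c) commercial use — met.
So (1) is not satisfied (F AND T AND T).
(a) no signage posted — met.
(i) condition ≥14 days old — not met.
(A) no assumed risk — not satisfied.
(B) entrant a minor — holds.
(C) not (exclusive control) — satisfied.
(ii) = F AND T AND T = false.
(b) = F OR F = false.
So (2) is not satisfied (T AND F).
Overall = F OR F = false.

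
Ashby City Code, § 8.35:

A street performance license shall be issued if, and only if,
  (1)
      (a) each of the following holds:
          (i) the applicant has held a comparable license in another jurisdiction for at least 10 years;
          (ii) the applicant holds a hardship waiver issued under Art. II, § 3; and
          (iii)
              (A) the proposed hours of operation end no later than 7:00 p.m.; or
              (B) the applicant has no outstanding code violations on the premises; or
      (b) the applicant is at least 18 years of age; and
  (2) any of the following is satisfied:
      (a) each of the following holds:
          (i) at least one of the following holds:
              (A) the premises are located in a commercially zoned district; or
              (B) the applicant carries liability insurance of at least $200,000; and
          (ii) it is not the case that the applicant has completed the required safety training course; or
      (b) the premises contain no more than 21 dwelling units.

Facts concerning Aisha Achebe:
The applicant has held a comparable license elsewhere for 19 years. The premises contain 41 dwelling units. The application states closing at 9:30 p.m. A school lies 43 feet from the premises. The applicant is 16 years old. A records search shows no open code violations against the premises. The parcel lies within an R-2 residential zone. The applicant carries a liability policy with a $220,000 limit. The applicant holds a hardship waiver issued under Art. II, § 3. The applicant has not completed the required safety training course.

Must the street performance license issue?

Yes — granted.

(i) prior license ≥ 10 yr — holds.
(ii) hardship waiver — met.
(A) closes by 7 p.m. — not satisfied.
(B) no code violations — holds.
(iii) = F OR T = true.
(a) = T AND T AND T = true.
(b) age ≥ 18 — not met.
(1) = T OR F = true.
(A) commercially zoned — not satisfied.
(B) insurance ≥ $200,000 — holds.
(i) = F OR T = true.
(ii) not (safety training) — satisfied.
So (a) is satisfied (T AND T).
(b) ≤ 21 units — not satisfied.
(2) = T OR F = true.
Overall: T AND T → true.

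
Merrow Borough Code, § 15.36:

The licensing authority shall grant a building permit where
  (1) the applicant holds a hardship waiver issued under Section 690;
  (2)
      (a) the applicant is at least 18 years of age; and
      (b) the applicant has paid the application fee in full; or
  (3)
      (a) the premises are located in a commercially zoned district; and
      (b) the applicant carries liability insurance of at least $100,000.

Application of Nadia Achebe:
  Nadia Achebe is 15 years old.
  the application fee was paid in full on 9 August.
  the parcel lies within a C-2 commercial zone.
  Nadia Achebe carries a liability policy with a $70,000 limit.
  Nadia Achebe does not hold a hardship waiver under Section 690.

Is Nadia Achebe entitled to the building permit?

No — denied.

(1) hardship waiver — not met.
(a) age ≥ 18 — not met.
(b) fee paid — holds.
(2): F AND T → false.
(a) commercially zoned — satisfied.
(b) insurance ≥ $100,000 — fails.
(3) = T AND F = false.
Overall: F OR F OR F → false.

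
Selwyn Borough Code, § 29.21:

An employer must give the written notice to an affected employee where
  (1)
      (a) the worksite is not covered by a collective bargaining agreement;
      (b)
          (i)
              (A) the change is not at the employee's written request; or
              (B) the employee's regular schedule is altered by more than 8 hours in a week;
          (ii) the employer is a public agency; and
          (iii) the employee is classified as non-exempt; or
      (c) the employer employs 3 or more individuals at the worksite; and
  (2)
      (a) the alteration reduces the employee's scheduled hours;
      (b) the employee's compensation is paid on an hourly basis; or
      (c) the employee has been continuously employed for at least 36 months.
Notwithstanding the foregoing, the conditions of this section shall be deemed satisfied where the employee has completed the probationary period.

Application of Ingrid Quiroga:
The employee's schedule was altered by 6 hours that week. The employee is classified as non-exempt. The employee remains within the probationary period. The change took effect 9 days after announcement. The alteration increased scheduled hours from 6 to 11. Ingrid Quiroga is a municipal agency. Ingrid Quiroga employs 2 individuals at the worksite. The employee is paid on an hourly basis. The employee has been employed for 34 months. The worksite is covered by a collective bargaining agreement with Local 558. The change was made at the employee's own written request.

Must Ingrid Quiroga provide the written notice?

(a) no CBA — fails.
(A) not employee-requested — not met.
(B) schedule shift > 8h — not met.
(i): F OR F → false.
(ii) public agency — satisfied.
(iii) non-exempt — holds.
(b): F AND T AND T → false.
(c) ≥ 3 at site — not satisfied.
So (1) is not satisfied (F OR F OR F).
(a) hours reduced — not met.
(b) hourly-paid — satisfied.
(c) tenure ≥ 36 mo. — fails.
(2): F OR T OR F → true.
Overall: F AND T → false.
Exception (past probation) — not satisfied.
Result: main false OR exception false → false.

No — not required.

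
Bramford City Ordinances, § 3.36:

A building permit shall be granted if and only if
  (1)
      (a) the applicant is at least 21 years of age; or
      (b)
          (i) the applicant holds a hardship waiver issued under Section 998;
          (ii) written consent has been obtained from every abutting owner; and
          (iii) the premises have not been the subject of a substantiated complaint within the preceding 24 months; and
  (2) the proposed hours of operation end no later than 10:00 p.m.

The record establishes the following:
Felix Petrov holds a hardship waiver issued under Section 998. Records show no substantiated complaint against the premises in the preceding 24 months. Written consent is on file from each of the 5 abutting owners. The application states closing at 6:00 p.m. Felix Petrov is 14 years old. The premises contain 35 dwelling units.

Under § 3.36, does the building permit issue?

(a) age ≥ 21 — not met.
(i) hardship waiver — holds.
(ii) all abutters consent — holds.
(iii) no complaint in 24 mo. — met.
(b) = T AND T AND T = true.
So (1) is satisfied (F OR T).
(2) closes by 10 p.m. — met.
Overall: T AND T → true.

Yes — granted.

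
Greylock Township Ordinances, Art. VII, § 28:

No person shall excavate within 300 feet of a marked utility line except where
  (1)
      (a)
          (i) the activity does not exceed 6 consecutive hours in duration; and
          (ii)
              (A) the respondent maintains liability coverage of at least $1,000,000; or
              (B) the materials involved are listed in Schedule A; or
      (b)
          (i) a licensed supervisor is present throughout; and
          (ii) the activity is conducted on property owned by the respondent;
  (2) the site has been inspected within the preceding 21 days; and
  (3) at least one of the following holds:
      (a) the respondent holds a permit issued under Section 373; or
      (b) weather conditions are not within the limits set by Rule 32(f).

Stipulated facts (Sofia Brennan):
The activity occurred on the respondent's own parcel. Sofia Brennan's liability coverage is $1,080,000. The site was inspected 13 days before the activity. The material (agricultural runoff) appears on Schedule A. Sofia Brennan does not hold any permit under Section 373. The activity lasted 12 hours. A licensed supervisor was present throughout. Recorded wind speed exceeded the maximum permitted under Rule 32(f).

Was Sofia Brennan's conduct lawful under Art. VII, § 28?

(i) ≤ 6 hrs duration — not met.
(A) coverage ≥ $1,000,000 — satisfied.
(B) Schedule A material — holds.
So (ii) is satisfied (T OR T).
(a): F AND T → false.
(i) supervisor present — met.
(ii) own property — satisfied.
So (b) is satisfied (T AND T).
(1) = F OR T = true.
(2) site inspected — satisfied.
(a) holds permit — not satisfied.
(b) not (weather ok) — satisfied.
So (3) is satisfied (F OR T).
Overall = T AND T AND T = true.

Yes — lawful.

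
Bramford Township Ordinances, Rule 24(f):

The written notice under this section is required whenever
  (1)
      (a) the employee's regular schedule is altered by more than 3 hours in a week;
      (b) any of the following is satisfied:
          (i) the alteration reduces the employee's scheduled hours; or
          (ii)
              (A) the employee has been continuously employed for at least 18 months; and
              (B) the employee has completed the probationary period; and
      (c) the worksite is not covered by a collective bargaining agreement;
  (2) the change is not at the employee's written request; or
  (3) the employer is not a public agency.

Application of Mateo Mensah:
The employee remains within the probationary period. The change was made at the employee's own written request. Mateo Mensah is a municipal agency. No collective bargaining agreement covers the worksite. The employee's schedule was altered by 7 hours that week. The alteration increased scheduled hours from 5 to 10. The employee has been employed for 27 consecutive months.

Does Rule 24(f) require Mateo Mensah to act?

No — not required.

(a) schedule shift > 3h — met.
(i) hours reduced — not satisfied.
(A) tenure ≥ 18 mo. — holds.
(B) past probation — not met.
(ii): T AND F → false.
(b): F OR F → false.
(c) no CBA — satisfied.
(1) = T AND F AND T = false.
(2) not employee-requested — not met.
(3) not (public agency) — not met.
So Overall is not satisfied (F OR F OR F).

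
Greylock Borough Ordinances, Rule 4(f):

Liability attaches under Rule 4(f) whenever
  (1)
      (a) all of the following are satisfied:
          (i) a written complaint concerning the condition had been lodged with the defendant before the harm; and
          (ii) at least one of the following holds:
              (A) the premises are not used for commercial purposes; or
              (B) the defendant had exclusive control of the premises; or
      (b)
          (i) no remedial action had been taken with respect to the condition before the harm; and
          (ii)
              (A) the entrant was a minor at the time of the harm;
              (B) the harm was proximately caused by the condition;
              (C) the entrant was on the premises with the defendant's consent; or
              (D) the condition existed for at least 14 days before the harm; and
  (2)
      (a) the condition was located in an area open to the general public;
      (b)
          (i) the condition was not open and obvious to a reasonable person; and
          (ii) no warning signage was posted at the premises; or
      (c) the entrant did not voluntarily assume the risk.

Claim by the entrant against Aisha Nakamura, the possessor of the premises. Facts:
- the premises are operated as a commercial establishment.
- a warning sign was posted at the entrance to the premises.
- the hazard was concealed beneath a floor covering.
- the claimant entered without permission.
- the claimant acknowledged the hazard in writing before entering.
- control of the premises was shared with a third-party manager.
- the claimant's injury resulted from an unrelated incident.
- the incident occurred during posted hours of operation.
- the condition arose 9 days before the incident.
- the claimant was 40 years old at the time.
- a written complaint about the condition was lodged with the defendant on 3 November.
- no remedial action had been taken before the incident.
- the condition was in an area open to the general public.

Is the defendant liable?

(i) complaint lodged — met.
(A) not (commercial use) — not satisfied.
(B) exclusive control — not met.
(ii) = F OR F = false.
So (a) is not satisfied (T AND F).
(i) no remedial action — met.
(A) entrant a minor — fails.
(B) proximate cause — not satisfied.
(C) consent to enter — not satisfied.
(D) condition ≥14 days old — not satisfied.
So (ii) is not satisfied (F OR F OR F OR F).
(b) = T AND F = false.
So (1) is not satisfied (F OR F).
(a) public area — satisfied.
(i) not open/obvious — met.
(ii) no signage posted — not satisfied.
(b): T AND F → false.
(c) no assumed risk — not satisfied.
So (2) is satisfied (T OR F OR F).
So Overall is not satisfied (F AND T).

No — not liable.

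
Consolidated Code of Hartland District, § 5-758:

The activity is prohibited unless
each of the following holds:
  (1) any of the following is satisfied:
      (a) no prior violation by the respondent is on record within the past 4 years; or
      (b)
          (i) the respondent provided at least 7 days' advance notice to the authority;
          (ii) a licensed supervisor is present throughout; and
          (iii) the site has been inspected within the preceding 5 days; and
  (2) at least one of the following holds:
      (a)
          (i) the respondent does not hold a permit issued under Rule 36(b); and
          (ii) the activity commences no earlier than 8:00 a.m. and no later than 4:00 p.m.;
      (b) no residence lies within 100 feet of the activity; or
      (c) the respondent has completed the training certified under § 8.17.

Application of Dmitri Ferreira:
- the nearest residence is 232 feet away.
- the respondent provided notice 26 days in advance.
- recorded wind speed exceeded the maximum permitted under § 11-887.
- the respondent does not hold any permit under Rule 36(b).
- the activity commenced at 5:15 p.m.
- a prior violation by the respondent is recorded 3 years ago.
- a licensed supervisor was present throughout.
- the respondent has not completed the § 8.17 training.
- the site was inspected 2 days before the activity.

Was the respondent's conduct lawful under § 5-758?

(a) no prior violation — fails.
(i) ≥7 days' notice — met.
(ii) supervisor present — met.
(iii) site inspected — holds.
So (b) is satisfied (T AND T AND T).
(1): F OR T → true.
(i) not (holds permit) — satisfied.
(ii) start within hours — not met.
(a): T AND F → false.
(b) no residence in 100 ft — met.
(c) training certified — fails.
(2): F OR T OR F → true.
So Overall is satisfied (T AND T).

Yes — lawful.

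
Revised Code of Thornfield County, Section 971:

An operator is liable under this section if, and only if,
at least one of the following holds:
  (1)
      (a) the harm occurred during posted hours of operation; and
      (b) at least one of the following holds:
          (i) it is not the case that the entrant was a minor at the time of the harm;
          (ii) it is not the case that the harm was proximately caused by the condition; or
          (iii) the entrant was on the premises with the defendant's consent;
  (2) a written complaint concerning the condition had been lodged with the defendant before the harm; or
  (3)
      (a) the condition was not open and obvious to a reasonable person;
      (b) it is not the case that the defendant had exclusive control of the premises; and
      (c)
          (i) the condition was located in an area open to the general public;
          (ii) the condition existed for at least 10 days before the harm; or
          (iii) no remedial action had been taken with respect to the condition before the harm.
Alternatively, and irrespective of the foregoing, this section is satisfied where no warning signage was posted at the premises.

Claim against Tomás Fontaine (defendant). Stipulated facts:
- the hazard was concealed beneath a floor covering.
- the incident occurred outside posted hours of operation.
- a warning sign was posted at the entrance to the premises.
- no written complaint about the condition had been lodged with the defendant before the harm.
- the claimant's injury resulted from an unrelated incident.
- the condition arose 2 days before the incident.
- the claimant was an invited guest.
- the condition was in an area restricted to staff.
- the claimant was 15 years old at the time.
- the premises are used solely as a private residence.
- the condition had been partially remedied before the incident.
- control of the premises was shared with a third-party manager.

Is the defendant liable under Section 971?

No — not liable.

(a) during posted hours — not satisfied.
(i) not (entrant a minor) — not met.
(ii) not (proximate cause) — satisfied.
(iii) consent to enter — satisfied.
(b): F OR T OR T → true.
(1) = F AND T = false.
(2) complaint lodged — fails.
(a) not open/obvious — holds.
(b) not (exclusive control) — holds.
(i) public area — not met.
(ii) condition ≥10 days old — not met.
(iii) no remedial action — not satisfied.
(c) = F OR F OR F = false.
(3) = T AND T AND F = false.
Overall: F OR F OR F → false.
Exception (no signage posted) — not satisfied.
Result: main false OR exception false → false.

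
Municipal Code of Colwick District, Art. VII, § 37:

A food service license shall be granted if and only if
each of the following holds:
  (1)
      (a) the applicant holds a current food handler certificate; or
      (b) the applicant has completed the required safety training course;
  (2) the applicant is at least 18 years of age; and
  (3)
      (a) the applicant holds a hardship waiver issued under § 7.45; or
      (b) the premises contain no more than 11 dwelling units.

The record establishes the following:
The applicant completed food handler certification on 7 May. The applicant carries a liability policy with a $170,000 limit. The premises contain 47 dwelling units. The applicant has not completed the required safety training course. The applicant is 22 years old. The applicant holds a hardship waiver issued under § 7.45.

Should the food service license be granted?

Yes — granted.

(a) food handler cert. — holds.
(b) safety training — fails.
(1) = T OR F = true.
(2) age ≥ 18 — satisfied.
(a) hardship waiver — met.
(b) ≤ 11 units — not satisfied.
(3) = T OR F = true.
Overall = T AND T AND T = true.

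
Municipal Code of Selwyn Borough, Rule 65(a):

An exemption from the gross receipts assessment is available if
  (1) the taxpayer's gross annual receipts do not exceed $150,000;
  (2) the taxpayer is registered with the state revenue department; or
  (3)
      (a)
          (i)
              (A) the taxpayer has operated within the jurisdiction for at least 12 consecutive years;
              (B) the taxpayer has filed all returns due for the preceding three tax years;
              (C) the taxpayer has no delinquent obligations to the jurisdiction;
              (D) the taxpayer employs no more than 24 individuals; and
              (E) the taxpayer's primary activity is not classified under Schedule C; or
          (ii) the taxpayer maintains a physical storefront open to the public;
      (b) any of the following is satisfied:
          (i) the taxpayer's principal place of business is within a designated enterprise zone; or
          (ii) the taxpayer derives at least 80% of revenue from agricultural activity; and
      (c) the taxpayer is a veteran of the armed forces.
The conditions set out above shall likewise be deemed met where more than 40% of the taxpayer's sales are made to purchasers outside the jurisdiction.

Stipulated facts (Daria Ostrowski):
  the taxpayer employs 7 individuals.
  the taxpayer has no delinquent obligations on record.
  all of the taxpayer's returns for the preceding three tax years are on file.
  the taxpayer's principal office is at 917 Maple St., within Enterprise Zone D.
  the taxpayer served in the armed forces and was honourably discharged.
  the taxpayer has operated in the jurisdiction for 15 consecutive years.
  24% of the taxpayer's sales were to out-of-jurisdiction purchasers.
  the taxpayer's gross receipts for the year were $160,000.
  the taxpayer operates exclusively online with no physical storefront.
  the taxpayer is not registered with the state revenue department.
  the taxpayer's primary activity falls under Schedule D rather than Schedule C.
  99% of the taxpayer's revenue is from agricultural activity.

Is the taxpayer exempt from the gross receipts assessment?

Yes — exempt.

(1) receipts ≤ $150,000 — not met.
(2) state-registered — fails.
(A) ≥ 12 yrs in jurisdiction — met.
(B) returns current — satisfied.
(C) no delinquency — satisfied.
(D) ≤ 24 employees — met.
(E) not (Schedule C activity) — holds.
So (i) is satisfied (T AND T AND T AND T AND T).
(ii) has storefront — not met.
So (a) is satisfied (T OR F).
(i) in enterprise zone — met.
(ii) ≥80% agricultural — satisfied.
(b) = T OR T = true.
(c) veteran — holds.
So (3) is satisfied (T AND T AND T).
So Overall is satisfied (F OR F OR T).
Exception (>40% out-of-jur. sales) — not satisfied.
Result: main true OR exception false → true.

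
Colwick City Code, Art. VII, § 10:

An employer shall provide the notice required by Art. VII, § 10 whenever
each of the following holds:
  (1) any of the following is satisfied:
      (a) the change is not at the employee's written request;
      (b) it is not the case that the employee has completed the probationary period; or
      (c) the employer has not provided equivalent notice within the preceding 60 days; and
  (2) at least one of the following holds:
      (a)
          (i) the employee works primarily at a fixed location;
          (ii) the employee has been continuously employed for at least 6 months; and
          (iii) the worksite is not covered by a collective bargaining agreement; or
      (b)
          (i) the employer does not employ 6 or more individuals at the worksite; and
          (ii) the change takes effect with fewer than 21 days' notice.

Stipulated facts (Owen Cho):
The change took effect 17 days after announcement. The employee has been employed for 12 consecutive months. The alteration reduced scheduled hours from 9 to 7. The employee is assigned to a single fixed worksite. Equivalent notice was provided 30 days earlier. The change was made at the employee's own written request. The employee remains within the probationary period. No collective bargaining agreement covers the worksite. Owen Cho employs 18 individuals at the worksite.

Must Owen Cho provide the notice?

Yes — required.

(a) not employee-requested — fails.
(b) not (past probation) — satisfied.
(c) no recent notice — not satisfied.
So (1) is satisfied (F OR T OR F).
(i) fixed location — satisfied.
(ii) tenure ≥ 6 mo. — holds.
(iii) no CBA — met.
(a) = T AND T AND T = true.
(i) not (≥ 6 at site) — fails.
(ii) < 21 days' notice — holds.
(b) = F AND T = false.
(2) = T OR F = true.
Overall = T AND T = true.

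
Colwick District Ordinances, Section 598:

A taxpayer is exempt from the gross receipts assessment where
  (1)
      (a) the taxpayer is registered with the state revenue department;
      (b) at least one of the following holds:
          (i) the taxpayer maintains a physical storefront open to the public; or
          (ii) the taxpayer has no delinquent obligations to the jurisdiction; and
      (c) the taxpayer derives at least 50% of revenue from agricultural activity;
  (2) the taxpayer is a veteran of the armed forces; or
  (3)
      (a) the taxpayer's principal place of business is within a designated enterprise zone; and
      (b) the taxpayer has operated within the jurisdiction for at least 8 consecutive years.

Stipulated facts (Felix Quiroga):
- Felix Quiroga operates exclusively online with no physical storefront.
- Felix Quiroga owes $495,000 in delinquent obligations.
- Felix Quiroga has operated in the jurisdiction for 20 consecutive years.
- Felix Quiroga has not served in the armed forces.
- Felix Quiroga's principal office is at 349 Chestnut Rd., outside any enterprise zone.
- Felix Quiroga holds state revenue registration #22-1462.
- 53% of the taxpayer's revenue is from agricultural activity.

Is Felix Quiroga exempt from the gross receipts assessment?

(a) state-registered — met.
(i) has storefront — fails.
(ii) no delinquency — not satisfied.
(b): F OR F → false.
(c) ≥50% agricultural — holds.
(1): T AND F AND T → false.
(2) veteran — fails.
(a) in enterprise zone — not met.
(b) ≥ 8 yrs in jurisdiction — holds.
(3): F AND T → false.
So Overall is not satisfied (F OR F OR F).

No — not exempt.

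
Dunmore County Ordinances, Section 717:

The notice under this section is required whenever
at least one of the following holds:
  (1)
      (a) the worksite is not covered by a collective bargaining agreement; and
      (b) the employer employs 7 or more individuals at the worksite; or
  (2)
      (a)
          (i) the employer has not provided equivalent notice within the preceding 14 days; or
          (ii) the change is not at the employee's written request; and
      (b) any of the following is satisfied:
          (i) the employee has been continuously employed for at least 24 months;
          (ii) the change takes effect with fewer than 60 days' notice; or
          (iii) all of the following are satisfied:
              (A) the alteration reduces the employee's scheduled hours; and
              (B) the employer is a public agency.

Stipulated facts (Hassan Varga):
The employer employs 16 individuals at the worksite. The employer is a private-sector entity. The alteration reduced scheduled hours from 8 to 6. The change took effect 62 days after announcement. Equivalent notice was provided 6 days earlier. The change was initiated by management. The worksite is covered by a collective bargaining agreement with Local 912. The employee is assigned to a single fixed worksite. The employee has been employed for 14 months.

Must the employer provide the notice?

(a) no CBA — not met.
(b) ≥ 7 at site — satisfied.
So (1) is not satisfied (F AND T).
(i) no recent notice — fails.
(ii) not employee-requested — met.
(a): F OR T → true.
(i) tenure ≥ 24 mo. — not met.
(ii) < 60 days' notice — fails.
(A) hours reduced — satisfied.
(B) public agency — fails.
(iii) = T AND F = false.
(b): F OR F OR F → false.
(2) = T AND F = false.
Overall = F OR F = false.

No — not required.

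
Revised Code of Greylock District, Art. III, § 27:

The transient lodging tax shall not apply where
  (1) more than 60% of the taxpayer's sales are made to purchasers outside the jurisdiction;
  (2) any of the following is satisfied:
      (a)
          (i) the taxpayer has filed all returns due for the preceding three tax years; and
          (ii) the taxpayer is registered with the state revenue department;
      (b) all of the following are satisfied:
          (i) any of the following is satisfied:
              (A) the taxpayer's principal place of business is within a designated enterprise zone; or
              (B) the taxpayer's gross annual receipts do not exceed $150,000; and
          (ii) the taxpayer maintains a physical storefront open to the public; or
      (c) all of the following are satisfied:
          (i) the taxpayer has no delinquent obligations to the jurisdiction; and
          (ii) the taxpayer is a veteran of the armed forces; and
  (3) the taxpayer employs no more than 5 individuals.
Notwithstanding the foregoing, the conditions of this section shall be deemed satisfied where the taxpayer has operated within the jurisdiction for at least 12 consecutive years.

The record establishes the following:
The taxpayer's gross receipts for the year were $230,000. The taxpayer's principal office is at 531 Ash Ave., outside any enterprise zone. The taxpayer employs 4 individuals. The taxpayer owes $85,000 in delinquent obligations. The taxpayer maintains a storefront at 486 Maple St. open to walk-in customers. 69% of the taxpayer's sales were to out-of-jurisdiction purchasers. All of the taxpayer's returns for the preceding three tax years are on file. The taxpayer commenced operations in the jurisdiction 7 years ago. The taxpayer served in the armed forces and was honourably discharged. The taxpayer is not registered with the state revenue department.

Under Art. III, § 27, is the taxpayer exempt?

No — not exempt.

(1) >60% out-of-jur. sales — met.
(i) returns current — met.
(ii) state-registered — fails.
So (a) is not satisfied (T AND F).
(A) in enterprise zone — fails.
(B) receipts ≤ $150,000 — fails.
(i) = F OR F = false.
(ii) has storefront — holds.
(b): F AND T → false.
(i) no delinquency — not satisfied.
(ii) veteran — satisfied.
(c) = F AND T = false.
(2): F OR F OR F → false.
(3) ≤ 5 employees — holds.
Overall = T AND F AND T = false.
Exception (≥ 12 yrs in jurisdiction) — not satisfied.
Result: main false OR exception false → false.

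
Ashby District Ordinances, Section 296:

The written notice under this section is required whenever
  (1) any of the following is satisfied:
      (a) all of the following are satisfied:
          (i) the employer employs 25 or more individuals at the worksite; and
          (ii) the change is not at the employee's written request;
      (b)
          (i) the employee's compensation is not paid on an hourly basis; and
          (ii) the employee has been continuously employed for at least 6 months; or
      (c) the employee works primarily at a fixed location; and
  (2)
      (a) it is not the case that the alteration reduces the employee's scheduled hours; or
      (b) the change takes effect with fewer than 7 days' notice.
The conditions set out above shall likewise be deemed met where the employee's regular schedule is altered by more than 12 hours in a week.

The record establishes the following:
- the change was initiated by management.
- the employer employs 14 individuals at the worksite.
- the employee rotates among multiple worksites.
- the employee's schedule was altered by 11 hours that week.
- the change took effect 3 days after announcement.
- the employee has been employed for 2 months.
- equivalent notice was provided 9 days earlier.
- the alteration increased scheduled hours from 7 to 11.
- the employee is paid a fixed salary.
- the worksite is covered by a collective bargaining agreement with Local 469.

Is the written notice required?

No — not required.

(i) ≥ 25 at site — fails.
(ii) not employee-requested — met.
(a): F AND T → false.
(i) not (hourly-paid) — holds.
(ii) tenure ≥ 6 mo. — not satisfied.
So (b) is not satisfied (T AND F).
(c) fixed location — not satisfied.
(1) = F OR F OR F = false.
(a) not (hours reduced) — holds.
(b) < 7 days' notice — satisfied.
(2) = T OR T = true.
Overall = F AND T = false.
Exception (schedule shift > 12h) — not satisfied.
Result: main false OR exception false → false.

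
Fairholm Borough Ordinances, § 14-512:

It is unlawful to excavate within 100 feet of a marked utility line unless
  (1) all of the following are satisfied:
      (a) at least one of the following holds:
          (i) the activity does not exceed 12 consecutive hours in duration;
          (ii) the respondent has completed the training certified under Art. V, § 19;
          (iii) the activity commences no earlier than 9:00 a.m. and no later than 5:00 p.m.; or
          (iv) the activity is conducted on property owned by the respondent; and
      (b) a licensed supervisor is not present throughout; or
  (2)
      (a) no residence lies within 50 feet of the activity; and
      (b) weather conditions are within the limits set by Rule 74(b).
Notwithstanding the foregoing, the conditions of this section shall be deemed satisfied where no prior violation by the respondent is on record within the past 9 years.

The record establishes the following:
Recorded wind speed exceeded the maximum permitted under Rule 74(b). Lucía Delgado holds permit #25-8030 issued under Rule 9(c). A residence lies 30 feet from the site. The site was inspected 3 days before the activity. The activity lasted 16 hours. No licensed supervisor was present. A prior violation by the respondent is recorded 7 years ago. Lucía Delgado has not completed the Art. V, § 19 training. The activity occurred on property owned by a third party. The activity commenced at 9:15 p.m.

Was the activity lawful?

(i) ≤ 12 hrs duration — not met.
(ii) training certified — fails.
(iii) start within hours — not met.
(iv) own property — not met.
So (a) is not satisfied (F OR F OR F OR F).
(b) not (supervisor present) — met.
(1): F AND T → false.
(a) no residence in 50 ft — not met.
(b) weather ok — fails.
(2) = F AND F = false.
So Overall is not satisfied (F OR F).
Exception (no prior violation) — not satisfied.
Result: main false OR exception false → false.

No — unlawful.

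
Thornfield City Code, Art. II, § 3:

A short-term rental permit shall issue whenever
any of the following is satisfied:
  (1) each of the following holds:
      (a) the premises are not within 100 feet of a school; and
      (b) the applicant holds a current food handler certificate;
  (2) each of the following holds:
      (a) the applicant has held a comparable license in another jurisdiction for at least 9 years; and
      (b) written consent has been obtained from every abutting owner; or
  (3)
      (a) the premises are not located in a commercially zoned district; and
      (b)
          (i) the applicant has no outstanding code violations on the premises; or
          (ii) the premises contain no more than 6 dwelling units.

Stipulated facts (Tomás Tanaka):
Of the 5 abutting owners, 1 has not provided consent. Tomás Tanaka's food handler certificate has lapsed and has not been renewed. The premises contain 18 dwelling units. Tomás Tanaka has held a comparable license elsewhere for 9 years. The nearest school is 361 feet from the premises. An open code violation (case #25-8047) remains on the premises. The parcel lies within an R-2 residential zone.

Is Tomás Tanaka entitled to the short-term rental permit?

(a) ≥100 ft from school — met.
(b) food handler cert. — not satisfied.
(1) = T AND F = false.
(a) prior license ≥ 9 yr — holds.
(b) all abutters consent — not met.
So (2) is not satisfied (T AND F).
(a) not (commercially zoned) — met.
(i) no code violations — not met.
(ii) ≤ 6 units — not met.
(b): F OR F → false.
(3) = T AND F = false.
Overall: F OR F OR F → false.

No — denied.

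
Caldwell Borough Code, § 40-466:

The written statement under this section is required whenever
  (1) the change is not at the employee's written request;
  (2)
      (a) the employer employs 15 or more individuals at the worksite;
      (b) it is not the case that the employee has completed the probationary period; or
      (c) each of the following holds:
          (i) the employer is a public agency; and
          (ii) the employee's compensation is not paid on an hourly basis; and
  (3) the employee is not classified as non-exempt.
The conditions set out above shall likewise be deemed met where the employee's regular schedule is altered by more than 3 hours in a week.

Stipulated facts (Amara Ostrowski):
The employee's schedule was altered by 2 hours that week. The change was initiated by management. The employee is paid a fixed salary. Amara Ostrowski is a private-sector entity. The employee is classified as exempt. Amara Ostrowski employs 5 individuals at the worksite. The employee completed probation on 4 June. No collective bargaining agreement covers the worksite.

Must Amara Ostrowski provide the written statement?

(1) not employee-requested — holds.
(a) ≥ 15 at site — fails.
(b) not (past probation) — fails.
(i) public agency — not met.
(ii) not (hourly-paid) — met.
(c): F AND T → false.
So (2) is not satisfied (F OR F OR F).
(3) not (non-exempt) — holds.
So Overall is not satisfied (T AND F AND T).
Exception (schedule shift > 3h) — not satisfied.
Result: main false OR exception false → false.

No — not required.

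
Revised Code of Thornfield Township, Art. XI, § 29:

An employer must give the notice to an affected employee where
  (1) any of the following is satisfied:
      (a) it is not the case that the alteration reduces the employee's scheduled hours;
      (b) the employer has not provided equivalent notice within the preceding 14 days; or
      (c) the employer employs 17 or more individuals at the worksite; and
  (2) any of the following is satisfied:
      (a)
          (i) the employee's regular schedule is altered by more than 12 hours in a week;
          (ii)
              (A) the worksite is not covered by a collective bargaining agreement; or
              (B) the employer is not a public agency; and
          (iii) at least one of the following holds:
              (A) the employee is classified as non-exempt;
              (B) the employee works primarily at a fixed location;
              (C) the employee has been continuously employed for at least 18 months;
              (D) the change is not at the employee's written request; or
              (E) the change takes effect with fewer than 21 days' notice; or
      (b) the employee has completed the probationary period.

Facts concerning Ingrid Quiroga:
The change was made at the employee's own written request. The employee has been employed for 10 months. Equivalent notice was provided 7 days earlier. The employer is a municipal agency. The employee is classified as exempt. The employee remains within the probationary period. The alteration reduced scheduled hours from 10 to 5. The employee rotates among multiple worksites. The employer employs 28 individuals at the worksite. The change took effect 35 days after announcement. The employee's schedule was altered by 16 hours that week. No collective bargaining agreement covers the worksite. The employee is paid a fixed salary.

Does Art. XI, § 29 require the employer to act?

No — not required.

(a) not (hours reduced) — not met.
(b) no recent notice — fails.
(c) ≥ 17 at site — met.
(1): F OR F OR T → true.
(i) schedule shift > 12h — holds.
(A) no CBA — met.
(B) not (public agency) — fails.
(ii): T OR F → true.
(A) non-exempt — not met.
(B) fixed location — fails.
(C) tenure ≥ 18 mo. — not met.
(D) not employee-requested — not satisfied.
(E) < 21 days' notice — not satisfied.
(iii) = F OR F OR F OR F OR F = false.
(a): T AND T AND F → false.
(b) past probation — fails.
(2): F OR F → false.
Overall = T AND F = false.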